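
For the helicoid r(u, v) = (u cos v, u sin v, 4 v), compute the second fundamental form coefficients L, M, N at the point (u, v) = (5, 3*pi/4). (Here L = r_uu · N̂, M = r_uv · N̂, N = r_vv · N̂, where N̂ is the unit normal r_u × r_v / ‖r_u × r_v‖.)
L = 0;  M = -4*sqrt(41)/41;  N = 0

Compute the unit normal N̂(u, v) = (4*sin(v)/sqrt(u^2 + 16), -4*cos(v)/sqrt(u^2 + 16), u/sqrt(u^2 + 16)), and the second partials r_uu, r_uv, r_vv. Take dot products:
  L(u, v) = r_uu · N̂ = 0,
  M(u, v) = r_uv · N̂ = -4/sqrt(u^2 + 16),
  N(u, v) = r_vv · N̂ = 0.
Evaluating at (u, v) = (5, 3*pi/4):
  L = 0, M = -4*sqrt(41)/41, N = 0.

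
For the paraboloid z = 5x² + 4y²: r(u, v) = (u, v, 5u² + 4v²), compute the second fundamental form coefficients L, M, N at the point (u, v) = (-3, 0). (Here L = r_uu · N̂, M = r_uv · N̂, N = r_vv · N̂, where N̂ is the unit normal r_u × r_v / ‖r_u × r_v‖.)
L = 10*sqrt(901)/901;  M = 0;  N = 8*sqrt(901)/901

Compute the unit normal N̂(u, v) = (-10*u/sqrt(100*u^2 + 64*v^2 + 1), -8*v/sqrt(100*u^2 + 64*v^2 + 1), 1/sqrt(100*u^2 + 64*v^2 + 1)), and the second partials r_uu, r_uv, r_vv. Take dot products:
  L(u, v) = r_uu · N̂ = 10/sqrt(100*u^2 + 64*v^2 + 1),
  M(u, v) = r_uv · N̂ = 0,
  N(u, v) = r_vv · N̂ = 8/sqrt(100*u^2 + 64*v^2 + 1).
Evaluating at (u, v) = (-3, 0):
  L = 10*sqrt(901)/901, M = 0, N = 8*sqrt(901)/901.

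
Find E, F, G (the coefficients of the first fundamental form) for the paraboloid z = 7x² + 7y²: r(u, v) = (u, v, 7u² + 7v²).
E = 196*u^2 + 1;  F = 196*u*v;  G = 196*v^2 + 1

Compute partials: r_u = (1, 0, 14*u), r_v = (0, 1, 14*v). Then
  E = r_u · r_u = 196*u^2 + 1,
  F = r_u · r_v = 196*u*v,
  G = r_v · r_v = 196*v^2 + 1.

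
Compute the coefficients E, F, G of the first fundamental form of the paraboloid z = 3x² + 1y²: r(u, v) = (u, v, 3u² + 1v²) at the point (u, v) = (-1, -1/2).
E = 37;  F = 6;  G = 2

Partials: r_u = (1, 0, 6*u), r_v = (0, 1, 2*v). As functions of (u, v):
  E = r_u · r_u = 36*u^2 + 1,
  F = r_u · r_v = 12*u*v,
  G = r_v · r_v = 4*v^2 + 1.
Evaluating at (u, v) = (-1, -1/2): E = 37, F = 6, G = 2.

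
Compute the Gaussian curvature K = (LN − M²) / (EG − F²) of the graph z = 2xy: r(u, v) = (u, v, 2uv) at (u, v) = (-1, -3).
K = -4/1681

Coefficients of the first fundamental form: E = 4*v^2 + 1, F = 4*u*v, G = 4*u^2 + 1.
Coefficients of the second fundamental form: L = 0, M = 2/sqrt(4*u^2 + 4*v^2 + 1), N = 0.
Assemble K = (LN − M²)/(EG − F²) = -4/(16*u^4 + 32*u^2*v^2 + 8*u^2 + 16*v^4 + 8*v^2 + 1). At (u, v) = (-1, -3): K = -4/1681.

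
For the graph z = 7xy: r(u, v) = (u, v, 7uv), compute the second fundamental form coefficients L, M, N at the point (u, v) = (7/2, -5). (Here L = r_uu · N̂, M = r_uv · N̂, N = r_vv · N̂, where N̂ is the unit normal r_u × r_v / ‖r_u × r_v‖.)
L = 0;  M = 14*sqrt(7305)/7305;  N = 0

Compute the unit normal N̂(u, v) = (-7*v/sqrt(49*u^2 + 49*v^2 + 1), -7*u/sqrt(49*u^2 + 49*v^2 + 1), 1/sqrt(49*u^2 + 49*v^2 + 1)), and the second partials r_uu, r_uv, r_vv. Take dot products:
  L(u, v) = r_uu · N̂ = 0,
  M(u, v) = r_uv · N̂ = 7/sqrt(49*u^2 + 49*v^2 + 1),
  N(u, v) = r_vv · N̂ = 0.
Evaluating at (u, v) = (7/2, -5):
  L = 0, M = 14*sqrt(7305)/7305, N = 0.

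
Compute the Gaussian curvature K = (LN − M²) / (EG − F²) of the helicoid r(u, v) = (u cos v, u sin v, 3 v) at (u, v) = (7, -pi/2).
K = -9/3364

Coefficients of the first fundamental form: E = 1, F = 0, G = u^2 + 9.
Coefficients of the second fundamental form: L = 0, M = -3/sqrt(u^2 + 9), N = 0.
Assemble K = (LN − M²)/(EG − F²) = -9/(u^2 + 9)^2. At (u, v) = (7, -pi/2): K = -9/3364.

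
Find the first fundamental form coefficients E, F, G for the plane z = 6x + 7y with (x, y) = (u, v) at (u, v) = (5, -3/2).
E = 37;  F = 42;  G = 50

Partials: r_u = (1, 0, 6), r_v = (0, 1, 7). As functions of (u, v):
  E = r_u · r_u = 37,
  F = r_u · r_v = 42,
  G = r_v · r_v = 50.
Evaluating at (u, v) = (5, -3/2): E = 37, F = 42, G = 50.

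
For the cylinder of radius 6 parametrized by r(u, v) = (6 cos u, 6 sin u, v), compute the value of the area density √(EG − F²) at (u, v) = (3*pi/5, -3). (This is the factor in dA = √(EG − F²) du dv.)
√(EG − F²)|_{(3*pi/5, -3)} = 6

E = 36, F = 0, G = 1, so EG − F² = 36. Taking the positive square root: √(EG − F²) = 6. At (u, v) = (3*pi/5, -3): 6.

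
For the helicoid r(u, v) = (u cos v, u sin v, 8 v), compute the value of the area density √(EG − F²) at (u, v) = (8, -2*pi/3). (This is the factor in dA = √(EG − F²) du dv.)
√(EG − F²)|_{(8, -2*pi/3)} = 8*sqrt(2)

E = 1, F = 0, G = u^2 + 64, so EG − F² = u^2 + 64. Taking the positive square root: √(EG − F²) = sqrt(u^2 + 64). At (u, v) = (8, -2*pi/3): 8*sqrt(2).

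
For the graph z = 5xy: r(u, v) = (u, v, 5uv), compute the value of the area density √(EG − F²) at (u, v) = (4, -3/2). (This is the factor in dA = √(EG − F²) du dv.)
√(EG − F²)|_{(4, -3/2)} = sqrt(1829)/2

E = 25*v^2 + 1, F = 25*u*v, G = 25*u^2 + 1, so EG − F² = 25*u^2 + 25*v^2 + 1. Taking the positive square root: √(EG − F²) = sqrt(25*u^2 + 25*v^2 + 1). At (u, v) = (4, -3/2): sqrt(1829)/2.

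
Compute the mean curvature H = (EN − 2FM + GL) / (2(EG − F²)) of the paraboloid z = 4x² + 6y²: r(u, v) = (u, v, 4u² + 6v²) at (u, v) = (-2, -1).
H = 2122*sqrt(401)/160801

With E = 64*u^2 + 1, F = 96*u*v, G = 144*v^2 + 1, L = 8/sqrt(64*u^2 + 144*v^2 + 1), M = 0, N = 12/sqrt(64*u^2 + 144*v^2 + 1), assemble
  H = (EN − 2FM + GL) / (2(EG − F²)) = 2*(192*u^2 + 288*v^2 + 5)/(64*u^2 + 144*v^2 + 1)^(3/2).
At (u, v) = (-2, -1): H = 2122*sqrt(401)/160801.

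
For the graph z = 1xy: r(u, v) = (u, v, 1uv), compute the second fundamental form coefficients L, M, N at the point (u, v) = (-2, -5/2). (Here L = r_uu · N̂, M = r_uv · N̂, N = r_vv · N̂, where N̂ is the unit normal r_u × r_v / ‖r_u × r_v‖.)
L = 0;  M = 2*sqrt(5)/15;  N = 0

Compute the unit normal N̂(u, v) = (-v/sqrt(u^2 + v^2 + 1), -u/sqrt(u^2 + v^2 + 1), 1/sqrt(u^2 + v^2 + 1)), and the second partials r_uu, r_uv, r_vv. Take dot products:
  L(u, v) = r_uu · N̂ = 0,
  M(u, v) = r_uv · N̂ = 1/sqrt(u^2 + v^2 + 1),
  N(u, v) = r_vv · N̂ = 0.
Evaluating at (u, v) = (-2, -5/2):
  L = 0, M = 2*sqrt(5)/15, N = 0.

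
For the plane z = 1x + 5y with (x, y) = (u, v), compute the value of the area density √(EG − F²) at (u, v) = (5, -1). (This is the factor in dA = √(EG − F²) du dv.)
√(EG − F²)|_{(5, -1)} = 3*sqrt(3)

E = 2, F = 5, G = 26, so EG − F² = 27. Taking the positive square root: √(EG − F²) = 3*sqrt(3). At (u, v) = (5, -1): 3*sqrt(3).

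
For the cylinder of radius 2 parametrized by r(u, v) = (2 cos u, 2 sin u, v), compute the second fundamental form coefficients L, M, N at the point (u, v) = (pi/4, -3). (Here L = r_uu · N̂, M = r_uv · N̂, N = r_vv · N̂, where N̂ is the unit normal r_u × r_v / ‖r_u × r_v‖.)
L = -2;  M = 0;  N = 0

Compute the unit normal N̂(u, v) = (cos(u), sin(u), 0), and the second partials r_uu, r_uv, r_vv. Take dot products:
  L(u, v) = r_uu · N̂ = -2,
  M(u, v) = r_uv · N̂ = 0,
  N(u, v) = r_vv · N̂ = 0.
Evaluating at (u, v) = (pi/4, -3):
  L = -2, M = 0, N = 0.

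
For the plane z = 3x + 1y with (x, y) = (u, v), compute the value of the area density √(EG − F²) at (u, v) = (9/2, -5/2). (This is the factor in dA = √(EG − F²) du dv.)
√(EG − F²)|_{(9/2, -5/2)} = sqrt(11)

E = 10, F = 3, G = 2, so EG − F² = 11. Taking the positive square root: √(EG − F²) = sqrt(11). At (u, v) = (9/2, -5/2): sqrt(11).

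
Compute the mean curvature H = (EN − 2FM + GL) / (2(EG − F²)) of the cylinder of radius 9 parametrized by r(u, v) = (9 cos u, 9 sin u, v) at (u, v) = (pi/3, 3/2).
H = -1/18

With E = 81, F = 0, G = 1, L = -9, M = 0, N = 0, assemble
  H = (EN − 2FM + GL) / (2(EG − F²)) = -1/18.
At (u, v) = (pi/3, 3/2): H = -1/18.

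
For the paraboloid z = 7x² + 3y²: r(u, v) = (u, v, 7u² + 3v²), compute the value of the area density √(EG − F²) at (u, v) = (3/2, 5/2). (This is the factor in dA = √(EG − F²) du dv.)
√(EG − F²)|_{(3/2, 5/2)} = sqrt(667)

E = 196*u^2 + 1, F = 84*u*v, G = 36*v^2 + 1, so EG − F² = 196*u^2 + 36*v^2 + 1. Taking the positive square root: √(EG − F²) = sqrt(196*u^2 + 36*v^2 + 1). At (u, v) = (3/2, 5/2): sqrt(667).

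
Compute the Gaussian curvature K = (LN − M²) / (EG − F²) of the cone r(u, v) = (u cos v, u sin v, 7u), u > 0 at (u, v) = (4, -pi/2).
K = 0

Coefficients of the first fundamental form: E = 50, F = 0, G = u^2.
Coefficients of the second fundamental form: L = 0, M = 0, N = 7*sqrt(2)*u^2/(10*Abs(u)).
Assemble K = (LN − M²)/(EG − F²) = 0. At (u, v) = (4, -pi/2): K = 0.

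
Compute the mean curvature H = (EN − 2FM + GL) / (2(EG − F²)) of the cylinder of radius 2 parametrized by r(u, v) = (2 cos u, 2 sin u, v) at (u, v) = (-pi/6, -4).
H = -1/4

With E = 4, F = 0, G = 1, L = -2, M = 0, N = 0, assemble
  H = (EN − 2FM + GL) / (2(EG − F²)) = -1/4.
At (u, v) = (-pi/6, -4): H = -1/4.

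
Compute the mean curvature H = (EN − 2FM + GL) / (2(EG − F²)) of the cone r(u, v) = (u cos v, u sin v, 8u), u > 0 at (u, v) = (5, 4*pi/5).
H = 4*sqrt(65)/325

With E = 65, F = 0, G = u^2, L = 0, M = 0, N = 8*sqrt(65)*u^2/(65*Abs(u)), assemble
  H = (EN − 2FM + GL) / (2(EG − F²)) = 4*sqrt(65)/(65*Abs(u)).
At (u, v) = (5, 4*pi/5): H = 4*sqrt(65)/325.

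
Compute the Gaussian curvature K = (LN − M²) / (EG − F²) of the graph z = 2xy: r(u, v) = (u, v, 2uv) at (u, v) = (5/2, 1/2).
K = -4/729

Coefficients of the first fundamental form: E = 4*v^2 + 1, F = 4*u*v, G = 4*u^2 + 1.
Coefficients of the second fundamental form: L = 0, M = 2/sqrt(4*u^2 + 4*v^2 + 1), N = 0.
Assemble K = (LN − M²)/(EG − F²) = -4/(16*u^4 + 32*u^2*v^2 + 8*u^2 + 16*v^4 + 8*v^2 + 1). At (u, v) = (5/2, 1/2): K = -4/729.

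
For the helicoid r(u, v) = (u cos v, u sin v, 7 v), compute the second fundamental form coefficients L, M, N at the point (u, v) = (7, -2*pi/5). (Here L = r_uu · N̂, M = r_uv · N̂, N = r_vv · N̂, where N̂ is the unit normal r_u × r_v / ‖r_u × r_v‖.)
L = 0;  M = -sqrt(2)/2;  N = 0

Compute the unit normal N̂(u, v) = (7*sin(v)/sqrt(u^2 + 49), -7*cos(v)/sqrt(u^2 + 49), u/sqrt(u^2 + 49)), and the second partials r_uu, r_uv, r_vv. Take dot products:
  L(u, v) = r_uu · N̂ = 0,
  M(u, v) = r_uv · N̂ = -7/sqrt(u^2 + 49),
  N(u, v) = r_vv · N̂ = 0.
Evaluating at (u, v) = (7, -2*pi/5):
  L = 0, M = -sqrt(2)/2, N = 0.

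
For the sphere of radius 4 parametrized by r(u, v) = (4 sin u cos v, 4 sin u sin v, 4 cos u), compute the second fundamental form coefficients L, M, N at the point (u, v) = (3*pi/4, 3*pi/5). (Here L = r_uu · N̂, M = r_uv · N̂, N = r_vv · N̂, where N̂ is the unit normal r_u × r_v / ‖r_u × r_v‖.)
L = -4;  M = 0;  N = -2

Compute the unit normal N̂(u, v) = (sin(u)^2*cos(v)/Abs(sin(u)), sin(u)^2*sin(v)/Abs(sin(u)), sin(2*u)/(2*Abs(sin(u)))), and the second partials r_uu, r_uv, r_vv. Take dot products:
  L(u, v) = r_uu · N̂ = -4*sin(u)/Abs(sin(u)),
  M(u, v) = r_uv · N̂ = 0,
  N(u, v) = r_vv · N̂ = -4*sin(u)^3/Abs(sin(u)).
Evaluating at (u, v) = (3*pi/4, 3*pi/5):
  L = -4, M = 0, N = -2.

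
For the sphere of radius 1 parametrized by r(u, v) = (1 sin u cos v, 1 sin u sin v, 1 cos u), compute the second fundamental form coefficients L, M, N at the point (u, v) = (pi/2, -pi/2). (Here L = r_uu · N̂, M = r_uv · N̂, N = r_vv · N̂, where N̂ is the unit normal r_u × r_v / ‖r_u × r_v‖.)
L = -1;  M = 0;  N = -1

Compute the unit normal N̂(u, v) = (sin(u)^2*cos(v)/Abs(sin(u)), sin(u)^2*sin(v)/Abs(sin(u)), sin(2*u)/(2*Abs(sin(u)))), and the second partials r_uu, r_uv, r_vv. Take dot products:
  L(u, v) = r_uu · N̂ = -sin(u)/Abs(sin(u)),
  M(u, v) = r_uv · N̂ = 0,
  N(u, v) = r_vv · N̂ = -sin(u)^3/Abs(sin(u)).
Evaluating at (u, v) = (pi/2, -pi/2):
  L = -1, M = 0, N = -1.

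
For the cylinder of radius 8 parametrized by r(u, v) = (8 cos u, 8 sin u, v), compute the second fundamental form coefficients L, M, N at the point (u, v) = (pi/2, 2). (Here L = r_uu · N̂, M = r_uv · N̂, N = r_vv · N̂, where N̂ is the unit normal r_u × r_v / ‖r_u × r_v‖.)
L = -8;  M = 0;  N = 0

Compute the unit normal N̂(u, v) = (cos(u), sin(u), 0), and the second partials r_uu, r_uv, r_vv. Take dot products:
  L(u, v) = r_uu · N̂ = -8,
  M(u, v) = r_uv · N̂ = 0,
  N(u, v) = r_vv · N̂ = 0.
Evaluating at (u, v) = (pi/2, 2):
  L = -8, M = 0, N = 0.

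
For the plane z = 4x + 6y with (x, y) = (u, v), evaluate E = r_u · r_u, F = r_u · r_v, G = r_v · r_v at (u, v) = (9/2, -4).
E = 17;  F = 24;  G = 37

Partials: r_u = (1, 0, 4), r_v = (0, 1, 6). As functions of (u, v):
  E = r_u · r_u = 17,
  F = r_u · r_v = 24,
  G = r_v · r_v = 37.
Evaluating at (u, v) = (9/2, -4): E = 17, F = 24, G = 37.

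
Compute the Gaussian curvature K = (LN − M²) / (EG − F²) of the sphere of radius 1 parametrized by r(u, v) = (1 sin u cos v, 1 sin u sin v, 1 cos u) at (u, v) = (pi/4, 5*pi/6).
K = 1

Coefficients of the first fundamental form: E = 1, F = 0, G = sin(u)^2.
Coefficients of the second fundamental form: L = -sin(u)/Abs(sin(u)), M = 0, N = -sin(u)^3/Abs(sin(u)).
Assemble K = (LN − M²)/(EG − F²) = 1. At (u, v) = (pi/4, 5*pi/6): K = 1.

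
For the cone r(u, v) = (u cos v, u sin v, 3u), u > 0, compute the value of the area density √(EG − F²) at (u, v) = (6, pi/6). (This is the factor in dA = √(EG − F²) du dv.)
√(EG − F²)|_{(6, pi/6)} = 6*sqrt(10)

E = 10, F = 0, G = u^2, so EG − F² = 10*u^2. Taking the positive square root: √(EG − F²) = sqrt(10)*Abs(u). At (u, v) = (6, pi/6): 6*sqrt(10).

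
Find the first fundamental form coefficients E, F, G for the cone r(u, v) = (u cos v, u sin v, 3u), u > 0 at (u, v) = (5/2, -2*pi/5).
E = 10;  F = 0;  G = 25/4

Partials: r_u = (cos(v), sin(v), 3), r_v = (-u*sin(v), u*cos(v), 0). As functions of (u, v):
  E = r_u · r_u = 10,
  F = r_u · r_v = 0,
  G = r_v · r_v = u^2.
Evaluating at (u, v) = (5/2, -2*pi/5): E = 10, F = 0, G = 25/4.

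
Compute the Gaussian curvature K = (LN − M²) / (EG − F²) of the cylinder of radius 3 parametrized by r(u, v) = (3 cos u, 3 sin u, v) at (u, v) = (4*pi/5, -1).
K = 0

Coefficients of the first fundamental form: E = 9, F = 0, G = 1.
Coefficients of the second fundamental form: L = -3, M = 0, N = 0.
Assemble K = (LN − M²)/(EG − F²) = 0. At (u, v) = (4*pi/5, -1): K = 0.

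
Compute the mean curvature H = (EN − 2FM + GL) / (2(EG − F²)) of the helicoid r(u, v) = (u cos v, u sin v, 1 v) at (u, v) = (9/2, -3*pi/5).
H = 0

With E = 1, F = 0, G = u^2 + 1, L = 0, M = -1/sqrt(u^2 + 1), N = 0, assemble
  H = (EN − 2FM + GL) / (2(EG − F²)) = 0.
At (u, v) = (9/2, -3*pi/5): H = 0.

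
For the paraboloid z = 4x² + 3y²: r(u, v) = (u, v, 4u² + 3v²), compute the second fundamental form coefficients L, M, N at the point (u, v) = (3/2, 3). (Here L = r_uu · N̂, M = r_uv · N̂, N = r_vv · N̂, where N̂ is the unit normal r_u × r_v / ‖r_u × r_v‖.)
L = 8*sqrt(469)/469;  M = 0;  N = 6*sqrt(469)/469

Compute the unit normal N̂(u, v) = (-8*u/sqrt(64*u^2 + 36*v^2 + 1), -6*v/sqrt(64*u^2 + 36*v^2 + 1), 1/sqrt(64*u^2 + 36*v^2 + 1)), and the second partials r_uu, r_uv, r_vv. Take dot products:
  L(u, v) = r_uu · N̂ = 8/sqrt(64*u^2 + 36*v^2 + 1),
  M(u, v) = r_uv · N̂ = 0,
  N(u, v) = r_vv · N̂ = 6/sqrt(64*u^2 + 36*v^2 + 1).
Evaluating at (u, v) = (3/2, 3):
  L = 8*sqrt(469)/469, M = 0, N = 6*sqrt(469)/469.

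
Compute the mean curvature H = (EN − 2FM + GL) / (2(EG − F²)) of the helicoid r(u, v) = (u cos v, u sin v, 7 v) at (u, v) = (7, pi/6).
H = 0

With E = 1, F = 0, G = u^2 + 49, L = 0, M = -7/sqrt(u^2 + 49), N = 0, assemble
  H = (EN − 2FM + GL) / (2(EG − F²)) = 0.
At (u, v) = (7, pi/6): H = 0.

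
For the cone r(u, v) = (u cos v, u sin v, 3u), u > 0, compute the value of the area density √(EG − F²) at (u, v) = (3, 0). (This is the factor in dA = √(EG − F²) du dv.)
√(EG − F²)|_{(3, 0)} = 3*sqrt(10)

E = 10, F = 0, G = u^2, so EG − F² = 10*u^2. Taking the positive square root: √(EG − F²) = sqrt(10)*Abs(u). At (u, v) = (3, 0): 3*sqrt(10).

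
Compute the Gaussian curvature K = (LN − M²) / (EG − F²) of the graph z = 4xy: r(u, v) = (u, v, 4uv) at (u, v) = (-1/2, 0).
K = -16/25

Coefficients of the first fundamental form: E = 16*v^2 + 1, F = 16*u*v, G = 16*u^2 + 1.
Coefficients of the second fundamental form: L = 0, M = 4/sqrt(16*u^2 + 16*v^2 + 1), N = 0.
Assemble K = (LN − M²)/(EG − F²) = -16/(256*u^4 + 512*u^2*v^2 + 32*u^2 + 256*v^4 + 32*v^2 + 1). At (u, v) = (-1/2, 0): K = -16/25.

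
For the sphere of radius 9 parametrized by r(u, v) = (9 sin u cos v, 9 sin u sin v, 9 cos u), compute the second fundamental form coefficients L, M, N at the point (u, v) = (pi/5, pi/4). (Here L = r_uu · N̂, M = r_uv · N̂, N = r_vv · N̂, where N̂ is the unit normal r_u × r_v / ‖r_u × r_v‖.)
L = -9;  M = 0;  N = -45/8 + 9*sqrt(5)/8

Compute the unit normal N̂(u, v) = (sin(u)^2*cos(v)/Abs(sin(u)), sin(u)^2*sin(v)/Abs(sin(u)), sin(2*u)/(2*Abs(sin(u)))), and the second partials r_uu, r_uv, r_vv. Take dot products:
  L(u, v) = r_uu · N̂ = -9*sin(u)/Abs(sin(u)),
  M(u, v) = r_uv · N̂ = 0,
  N(u, v) = r_vv · N̂ = -9*sin(u)^3/Abs(sin(u)).
Evaluating at (u, v) = (pi/5, pi/4):
  L = -9, M = 0, N = -45/8 + 9*sqrt(5)/8.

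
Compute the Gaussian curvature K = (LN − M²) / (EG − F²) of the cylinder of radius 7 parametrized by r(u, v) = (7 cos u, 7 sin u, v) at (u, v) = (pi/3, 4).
K = 0

Coefficients of the first fundamental form: E = 49, F = 0, G = 1.
Coefficients of the second fundamental form: L = -7, M = 0, N = 0.
Assemble K = (LN − M²)/(EG − F²) = 0. At (u, v) = (pi/3, 4): K = 0.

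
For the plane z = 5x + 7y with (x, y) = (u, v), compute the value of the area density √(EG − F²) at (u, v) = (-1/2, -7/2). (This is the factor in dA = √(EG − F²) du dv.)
√(EG − F²)|_{(-1/2, -7/2)} = 5*sqrt(3)

E = 26, F = 35, G = 50, so EG − F² = 75. Taking the positive square root: √(EG − F²) = 5*sqrt(3). At (u, v) = (-1/2, -7/2): 5*sqrt(3).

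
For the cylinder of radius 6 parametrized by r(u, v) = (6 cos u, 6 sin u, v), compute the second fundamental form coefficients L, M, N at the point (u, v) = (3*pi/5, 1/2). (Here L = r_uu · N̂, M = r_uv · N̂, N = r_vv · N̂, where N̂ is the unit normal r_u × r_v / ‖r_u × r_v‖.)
L = -6;  M = 0;  N = 0

Compute the unit normal N̂(u, v) = (cos(u), sin(u), 0), and the second partials r_uu, r_uv, r_vv. Take dot products:
  L(u, v) = r_uu · N̂ = -6,
  M(u, v) = r_uv · N̂ = 0,
  N(u, v) = r_vv · N̂ = 0.
Evaluating at (u, v) = (3*pi/5, 1/2):
  L = -6, M = 0, N = 0.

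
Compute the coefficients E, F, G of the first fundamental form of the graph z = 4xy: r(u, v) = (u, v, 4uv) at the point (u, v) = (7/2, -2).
E = 65;  F = -112;  G = 197

Partials: r_u = (1, 0, 4*v), r_v = (0, 1, 4*u). As functions of (u, v):
  E = r_u · r_u = 16*v^2 + 1,
  F = r_u · r_v = 16*u*v,
  G = r_v · r_v = 16*u^2 + 1.
Evaluating at (u, v) = (7/2, -2): E = 65, F = -112, G = 197.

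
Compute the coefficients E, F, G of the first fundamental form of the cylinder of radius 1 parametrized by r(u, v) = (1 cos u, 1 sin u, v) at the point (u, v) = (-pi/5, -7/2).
E = 1;  F = 0;  G = 1

Partials: r_u = (-sin(u), cos(u), 0), r_v = (0, 0, 1). As functions of (u, v):
  E = r_u · r_u = 1,
  F = r_u · r_v = 0,
  G = r_v · r_v = 1.
Evaluating at (u, v) = (-pi/5, -7/2): E = 1, F = 0, G = 1.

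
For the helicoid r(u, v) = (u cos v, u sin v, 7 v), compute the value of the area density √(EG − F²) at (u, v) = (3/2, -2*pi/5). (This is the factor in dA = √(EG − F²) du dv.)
√(EG − F²)|_{(3/2, -2*pi/5)} = sqrt(205)/2

E = 1, F = 0, G = u^2 + 49, so EG − F² = u^2 + 49. Taking the positive square root: √(EG − F²) = sqrt(u^2 + 49). At (u, v) = (3/2, -2*pi/5): sqrt(205)/2.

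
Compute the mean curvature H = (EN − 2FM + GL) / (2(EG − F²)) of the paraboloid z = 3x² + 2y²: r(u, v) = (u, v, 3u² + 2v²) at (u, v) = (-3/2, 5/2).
H = 467*sqrt(182)/33124

With E = 36*u^2 + 1, F = 24*u*v, G = 16*v^2 + 1, L = 6/sqrt(36*u^2 + 16*v^2 + 1), M = 0, N = 4/sqrt(36*u^2 + 16*v^2 + 1), assemble
  H = (EN − 2FM + GL) / (2(EG − F²)) = (72*u^2 + 48*v^2 + 5)/(36*u^2 + 16*v^2 + 1)^(3/2).
At (u, v) = (-3/2, 5/2): H = 467*sqrt(182)/33124.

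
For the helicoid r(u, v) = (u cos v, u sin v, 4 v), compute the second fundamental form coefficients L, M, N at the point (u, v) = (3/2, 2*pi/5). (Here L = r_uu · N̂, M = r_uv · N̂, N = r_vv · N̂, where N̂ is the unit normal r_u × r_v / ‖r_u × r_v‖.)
L = 0;  M = -8*sqrt(73)/73;  N = 0

Compute the unit normal N̂(u, v) = (4*sin(v)/sqrt(u^2 + 16), -4*cos(v)/sqrt(u^2 + 16), u/sqrt(u^2 + 16)), and the second partials r_uu, r_uv, r_vv. Take dot products:
  L(u, v) = r_uu · N̂ = 0,
  M(u, v) = r_uv · N̂ = -4/sqrt(u^2 + 16),
  N(u, v) = r_vv · N̂ = 0.
Evaluating at (u, v) = (3/2, 2*pi/5):
  L = 0, M = -8*sqrt(73)/73, N = 0.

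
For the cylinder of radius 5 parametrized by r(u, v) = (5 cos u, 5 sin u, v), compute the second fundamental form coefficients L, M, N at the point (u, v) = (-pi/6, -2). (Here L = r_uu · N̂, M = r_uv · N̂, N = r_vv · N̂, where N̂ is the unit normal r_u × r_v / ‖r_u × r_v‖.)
L = -5;  M = 0;  N = 0

Compute the unit normal N̂(u, v) = (cos(u), sin(u), 0), and the second partials r_uu, r_uv, r_vv. Take dot products:
  L(u, v) = r_uu · N̂ = -5,
  M(u, v) = r_uv · N̂ = 0,
  N(u, v) = r_vv · N̂ = 0.
Evaluating at (u, v) = (-pi/6, -2):
  L = -5, M = 0, N = 0.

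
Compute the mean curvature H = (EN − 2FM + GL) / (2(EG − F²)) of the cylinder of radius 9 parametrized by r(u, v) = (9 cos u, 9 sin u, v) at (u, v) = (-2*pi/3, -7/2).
H = -1/18

With E = 81, F = 0, G = 1, L = -9, M = 0, N = 0, assemble
  H = (EN − 2FM + GL) / (2(EG − F²)) = -1/18.
At (u, v) = (-2*pi/3, -7/2): H = -1/18.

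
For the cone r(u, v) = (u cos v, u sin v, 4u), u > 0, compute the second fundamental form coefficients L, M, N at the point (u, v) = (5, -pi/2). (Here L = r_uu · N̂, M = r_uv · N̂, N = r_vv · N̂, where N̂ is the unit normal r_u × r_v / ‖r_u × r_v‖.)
L = 0;  M = 0;  N = 20*sqrt(17)/17

Compute the unit normal N̂(u, v) = (-4*sqrt(17)*u*cos(v)/(17*Abs(u)), -4*sqrt(17)*u*sin(v)/(17*Abs(u)), sqrt(17)*u/(17*Abs(u))), and the second partials r_uu, r_uv, r_vv. Take dot products:
  L(u, v) = r_uu · N̂ = 0,
  M(u, v) = r_uv · N̂ = 0,
  N(u, v) = r_vv · N̂ = 4*sqrt(17)*u^2/(17*Abs(u)).
Evaluating at (u, v) = (5, -pi/2):
  L = 0, M = 0, N = 20*sqrt(17)/17.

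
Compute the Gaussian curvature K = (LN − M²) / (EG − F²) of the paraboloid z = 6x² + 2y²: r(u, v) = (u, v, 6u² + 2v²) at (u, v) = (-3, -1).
K = 48/1723969

Coefficients of the first fundamental form: E = 144*u^2 + 1, F = 48*u*v, G = 16*v^2 + 1.
Coefficients of the second fundamental form: L = 12/sqrt(144*u^2 + 16*v^2 + 1), M = 0, N = 4/sqrt(144*u^2 + 16*v^2 + 1).
Assemble K = (LN − M²)/(EG − F²) = 48/(20736*u^4 + 4608*u^2*v^2 + 288*u^2 + 256*v^4 + 32*v^2 + 1). At (u, v) = (-3, -1): K = 48/1723969.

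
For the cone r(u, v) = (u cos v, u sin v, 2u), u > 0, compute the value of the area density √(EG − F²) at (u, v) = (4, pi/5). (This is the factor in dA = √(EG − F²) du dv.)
√(EG − F²)|_{(4, pi/5)} = 4*sqrt(5)

E = 5, F = 0, G = u^2, so EG − F² = 5*u^2. Taking the positive square root: √(EG − F²) = sqrt(5)*Abs(u). At (u, v) = (4, pi/5): 4*sqrt(5).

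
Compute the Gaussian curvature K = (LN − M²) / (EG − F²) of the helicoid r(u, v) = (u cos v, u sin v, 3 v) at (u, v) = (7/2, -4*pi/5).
K = -144/7225

Coefficients of the first fundamental form: E = 1, F = 0, G = u^2 + 9.
Coefficients of the second fundamental form: L = 0, M = -3/sqrt(u^2 + 9), N = 0.
Assemble K = (LN − M²)/(EG − F²) = -9/(u^2 + 9)^2. At (u, v) = (7/2, -4*pi/5): K = -144/7225.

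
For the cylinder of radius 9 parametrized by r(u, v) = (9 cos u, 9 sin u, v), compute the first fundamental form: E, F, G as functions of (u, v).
E = 81;  F = 0;  G = 1

Compute partials: r_u = (-9*sin(u), 9*cos(u), 0), r_v = (0, 0, 1). Then
  E = r_u · r_u = 81,
  F = r_u · r_v = 0,
  G = r_v · r_v = 1.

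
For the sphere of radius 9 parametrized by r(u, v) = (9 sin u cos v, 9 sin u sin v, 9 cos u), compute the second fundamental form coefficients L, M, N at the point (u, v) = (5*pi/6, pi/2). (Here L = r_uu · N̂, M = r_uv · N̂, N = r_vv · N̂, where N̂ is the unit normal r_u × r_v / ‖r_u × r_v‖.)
L = -9;  M = 0;  N = -9/4

Compute the unit normal N̂(u, v) = (sin(u)^2*cos(v)/Abs(sin(u)), sin(u)^2*sin(v)/Abs(sin(u)), sin(2*u)/(2*Abs(sin(u)))), and the second partials r_uu, r_uv, r_vv. Take dot products:
  L(u, v) = r_uu · N̂ = -9*sin(u)/Abs(sin(u)),
  M(u, v) = r_uv · N̂ = 0,
  N(u, v) = r_vv · N̂ = -9*sin(u)^3/Abs(sin(u)).
Evaluating at (u, v) = (5*pi/6, pi/2):
  L = -9, M = 0, N = -9/4.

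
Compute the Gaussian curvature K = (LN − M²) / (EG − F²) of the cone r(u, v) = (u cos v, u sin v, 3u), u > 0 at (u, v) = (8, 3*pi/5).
K = 0

Coefficients of the first fundamental form: E = 10, F = 0, G = u^2.
Coefficients of the second fundamental form: L = 0, M = 0, N = 3*sqrt(10)*u^2/(10*Abs(u)).
Assemble K = (LN − M²)/(EG − F²) = 0. At (u, v) = (8, 3*pi/5): K = 0.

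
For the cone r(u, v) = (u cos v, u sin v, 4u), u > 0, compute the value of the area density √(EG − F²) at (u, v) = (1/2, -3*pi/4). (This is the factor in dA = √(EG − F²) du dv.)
√(EG − F²)|_{(1/2, -3*pi/4)} = sqrt(17)/2

E = 17, F = 0, G = u^2, so EG − F² = 17*u^2. Taking the positive square root: √(EG − F²) = sqrt(17)*Abs(u). At (u, v) = (1/2, -3*pi/4): sqrt(17)/2.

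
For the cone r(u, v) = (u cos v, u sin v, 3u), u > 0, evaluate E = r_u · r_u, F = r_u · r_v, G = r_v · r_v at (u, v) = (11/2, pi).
E = 10;  F = 0;  G = 121/4

Partials: r_u = (cos(v), sin(v), 3), r_v = (-u*sin(v), u*cos(v), 0). As functions of (u, v):
  E = r_u · r_u = 10,
  F = r_u · r_v = 0,
  G = r_v · r_v = u^2.
Evaluating at (u, v) = (11/2, pi): E = 10, F = 0, G = 121/4.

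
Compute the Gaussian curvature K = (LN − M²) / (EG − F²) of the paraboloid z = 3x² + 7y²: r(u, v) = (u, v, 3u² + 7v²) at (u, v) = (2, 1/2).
K = 21/9409

Coefficients of the first fundamental form: E = 36*u^2 + 1, F = 84*u*v, G = 196*v^2 + 1.
Coefficients of the second fundamental form: L = 6/sqrt(36*u^2 + 196*v^2 + 1), M = 0, N = 14/sqrt(36*u^2 + 196*v^2 + 1).
Assemble K = (LN − M²)/(EG − F²) = 84/(1296*u^4 + 14112*u^2*v^2 + 72*u^2 + 38416*v^4 + 392*v^2 + 1). At (u, v) = (2, 1/2): K = 21/9409.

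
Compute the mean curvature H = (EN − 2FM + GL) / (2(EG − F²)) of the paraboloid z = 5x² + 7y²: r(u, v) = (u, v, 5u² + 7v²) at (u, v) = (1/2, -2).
H = 1369*sqrt(10)/24300

With E = 100*u^2 + 1, F = 140*u*v, G = 196*v^2 + 1, L = 10/sqrt(100*u^2 + 196*v^2 + 1), M = 0, N = 14/sqrt(100*u^2 + 196*v^2 + 1), assemble
  H = (EN − 2FM + GL) / (2(EG − F²)) = 4*(175*u^2 + 245*v^2 + 3)/(100*u^2 + 196*v^2 + 1)^(3/2).
At (u, v) = (1/2, -2): H = 1369*sqrt(10)/24300.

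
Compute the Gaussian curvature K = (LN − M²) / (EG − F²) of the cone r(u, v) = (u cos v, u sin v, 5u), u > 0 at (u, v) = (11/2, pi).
K = 0

Coefficients of the first fundamental form: E = 26, F = 0, G = u^2.
Coefficients of the second fundamental form: L = 0, M = 0, N = 5*sqrt(26)*u^2/(26*Abs(u)).
Assemble K = (LN − M²)/(EG − F²) = 0. At (u, v) = (11/2, pi): K = 0.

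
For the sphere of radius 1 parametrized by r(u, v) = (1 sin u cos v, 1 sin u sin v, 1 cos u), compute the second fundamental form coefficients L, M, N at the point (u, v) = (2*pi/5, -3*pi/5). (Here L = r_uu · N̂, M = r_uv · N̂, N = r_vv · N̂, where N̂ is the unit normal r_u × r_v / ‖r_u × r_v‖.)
L = -1;  M = 0;  N = -5/8 - sqrt(5)/8

Compute the unit normal N̂(u, v) = (sin(u)^2*cos(v)/Abs(sin(u)), sin(u)^2*sin(v)/Abs(sin(u)), sin(2*u)/(2*Abs(sin(u)))), and the second partials r_uu, r_uv, r_vv. Take dot products:
  L(u, v) = r_uu · N̂ = -sin(u)/Abs(sin(u)),
  M(u, v) = r_uv · N̂ = 0,
  N(u, v) = r_vv · N̂ = -sin(u)^3/Abs(sin(u)).
Evaluating at (u, v) = (2*pi/5, -3*pi/5):
  L = -1, M = 0, N = -5/8 - sqrt(5)/8.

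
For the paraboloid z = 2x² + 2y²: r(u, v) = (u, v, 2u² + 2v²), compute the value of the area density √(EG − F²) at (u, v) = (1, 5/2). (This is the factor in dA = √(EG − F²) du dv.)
√(EG − F²)|_{(1, 5/2)} = 3*sqrt(13)

E = 16*u^2 + 1, F = 16*u*v, G = 16*v^2 + 1, so EG − F² = 16*u^2 + 16*v^2 + 1. Taking the positive square root: √(EG − F²) = sqrt(16*u^2 + 16*v^2 + 1). At (u, v) = (1, 5/2): 3*sqrt(13).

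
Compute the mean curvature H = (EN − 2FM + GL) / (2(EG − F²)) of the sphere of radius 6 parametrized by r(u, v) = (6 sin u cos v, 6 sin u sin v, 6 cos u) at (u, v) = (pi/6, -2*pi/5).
H = -1/6

With E = 36, F = 0, G = 36*sin(u)^2, L = -6*sin(u)/Abs(sin(u)), M = 0, N = -6*sin(u)^3/Abs(sin(u)), assemble
  H = (EN − 2FM + GL) / (2(EG − F²)) = -sin(u)/(6*Abs(sin(u))).
At (u, v) = (pi/6, -2*pi/5): H = -1/6.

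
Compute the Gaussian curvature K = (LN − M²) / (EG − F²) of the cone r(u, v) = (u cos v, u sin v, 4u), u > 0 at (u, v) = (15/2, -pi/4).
K = 0

Coefficients of the first fundamental form: E = 17, F = 0, G = u^2.
Coefficients of the second fundamental form: L = 0, M = 0, N = 4*sqrt(17)*u^2/(17*Abs(u)).
Assemble K = (LN − M²)/(EG − F²) = 0. At (u, v) = (15/2, -pi/4): K = 0.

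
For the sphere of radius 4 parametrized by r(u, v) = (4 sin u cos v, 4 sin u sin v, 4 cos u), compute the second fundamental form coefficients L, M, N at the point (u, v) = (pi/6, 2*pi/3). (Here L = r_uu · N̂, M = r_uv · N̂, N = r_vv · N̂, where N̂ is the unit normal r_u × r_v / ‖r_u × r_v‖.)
L = -4;  M = 0;  N = -1

Compute the unit normal N̂(u, v) = (sin(u)^2*cos(v)/Abs(sin(u)), sin(u)^2*sin(v)/Abs(sin(u)), sin(2*u)/(2*Abs(sin(u)))), and the second partials r_uu, r_uv, r_vv. Take dot products:
  L(u, v) = r_uu · N̂ = -4*sin(u)/Abs(sin(u)),
  M(u, v) = r_uv · N̂ = 0,
  N(u, v) = r_vv · N̂ = -4*sin(u)^3/Abs(sin(u)).
Evaluating at (u, v) = (pi/6, 2*pi/3):
  L = -4, M = 0, N = -1.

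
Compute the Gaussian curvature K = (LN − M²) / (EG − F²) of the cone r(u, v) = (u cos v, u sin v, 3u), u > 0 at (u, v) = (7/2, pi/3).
K = 0

Coefficients of the first fundamental form: E = 10, F = 0, G = u^2.
Coefficients of the second fundamental form: L = 0, M = 0, N = 3*sqrt(10)*u^2/(10*Abs(u)).
Assemble K = (LN − M²)/(EG − F²) = 0. At (u, v) = (7/2, pi/3): K = 0.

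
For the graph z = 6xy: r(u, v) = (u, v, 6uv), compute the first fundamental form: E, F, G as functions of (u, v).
E = 36*v^2 + 1;  F = 36*u*v;  G = 36*u^2 + 1

Compute partials: r_u = (1, 0, 6*v), r_v = (0, 1, 6*u). Then
  E = r_u · r_u = 36*v^2 + 1,
  F = r_u · r_v = 36*u*v,
  G = r_v · r_v = 36*u^2 + 1.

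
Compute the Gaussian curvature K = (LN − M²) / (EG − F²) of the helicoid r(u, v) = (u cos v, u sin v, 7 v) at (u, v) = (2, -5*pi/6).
K = -49/2809

Coefficients of the first fundamental form: E = 1, F = 0, G = u^2 + 49.
Coefficients of the second fundamental form: L = 0, M = -7/sqrt(u^2 + 49), N = 0.
Assemble K = (LN − M²)/(EG − F²) = -49/(u^2 + 49)^2. At (u, v) = (2, -5*pi/6): K = -49/2809.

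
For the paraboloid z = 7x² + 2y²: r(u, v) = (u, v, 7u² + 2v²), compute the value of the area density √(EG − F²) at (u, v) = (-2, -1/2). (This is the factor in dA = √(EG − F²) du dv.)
√(EG − F²)|_{(-2, -1/2)} = sqrt(789)

E = 196*u^2 + 1, F = 56*u*v, G = 16*v^2 + 1, so EG − F² = 196*u^2 + 16*v^2 + 1. Taking the positive square root: √(EG − F²) = sqrt(196*u^2 + 16*v^2 + 1). At (u, v) = (-2, -1/2): sqrt(789).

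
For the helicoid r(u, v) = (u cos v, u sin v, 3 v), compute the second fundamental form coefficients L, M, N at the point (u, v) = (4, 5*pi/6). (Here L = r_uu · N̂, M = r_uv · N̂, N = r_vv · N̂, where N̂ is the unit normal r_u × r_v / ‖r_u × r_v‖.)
L = 0;  M = -3/5;  N = 0

Compute the unit normal N̂(u, v) = (3*sin(v)/sqrt(u^2 + 9), -3*cos(v)/sqrt(u^2 + 9), u/sqrt(u^2 + 9)), and the second partials r_uu, r_uv, r_vv. Take dot products:
  L(u, v) = r_uu · N̂ = 0,
  M(u, v) = r_uv · N̂ = -3/sqrt(u^2 + 9),
  N(u, v) = r_vv · N̂ = 0.
Evaluating at (u, v) = (4, 5*pi/6):
  L = 0, M = -3/5, N = 0.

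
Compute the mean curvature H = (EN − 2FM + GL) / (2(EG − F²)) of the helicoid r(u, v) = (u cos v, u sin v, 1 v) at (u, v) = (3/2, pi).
H = 0

With E = 1, F = 0, G = u^2 + 1, L = 0, M = -1/sqrt(u^2 + 1), N = 0, assemble
  H = (EN − 2FM + GL) / (2(EG − F²)) = 0.
At (u, v) = (3/2, pi): H = 0.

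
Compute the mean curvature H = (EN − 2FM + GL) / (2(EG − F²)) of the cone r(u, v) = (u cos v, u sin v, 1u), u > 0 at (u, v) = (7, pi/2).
H = sqrt(2)/28

With E = 2, F = 0, G = u^2, L = 0, M = 0, N = sqrt(2)*u^2/(2*Abs(u)), assemble
  H = (EN − 2FM + GL) / (2(EG − F²)) = sqrt(2)/(4*Abs(u)).
At (u, v) = (7, pi/2): H = sqrt(2)/28.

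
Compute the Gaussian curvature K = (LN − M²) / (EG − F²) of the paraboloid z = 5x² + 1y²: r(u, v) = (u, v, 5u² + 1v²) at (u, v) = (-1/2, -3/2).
K = 4/245

Coefficients of the first fundamental form: E = 100*u^2 + 1, F = 20*u*v, G = 4*v^2 + 1.
Coefficients of the second fundamental form: L = 10/sqrt(100*u^2 + 4*v^2 + 1), M = 0, N = 2/sqrt(100*u^2 + 4*v^2 + 1).
Assemble K = (LN − M²)/(EG − F²) = 20/(10000*u^4 + 800*u^2*v^2 + 200*u^2 + 16*v^4 + 8*v^2 + 1). At (u, v) = (-1/2, -3/2): K = 4/245.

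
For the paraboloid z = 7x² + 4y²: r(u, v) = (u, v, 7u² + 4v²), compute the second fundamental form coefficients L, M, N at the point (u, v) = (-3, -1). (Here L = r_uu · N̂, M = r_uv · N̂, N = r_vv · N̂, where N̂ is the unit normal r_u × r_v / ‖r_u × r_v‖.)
L = 14*sqrt(1829)/1829;  M = 0;  N = 8*sqrt(1829)/1829

Compute the unit normal N̂(u, v) = (-14*u/sqrt(196*u^2 + 64*v^2 + 1), -8*v/sqrt(196*u^2 + 64*v^2 + 1), 1/sqrt(196*u^2 + 64*v^2 + 1)), and the second partials r_uu, r_uv, r_vv. Take dot products:
  L(u, v) = r_uu · N̂ = 14/sqrt(196*u^2 + 64*v^2 + 1),
  M(u, v) = r_uv · N̂ = 0,
  N(u, v) = r_vv · N̂ = 8/sqrt(196*u^2 + 64*v^2 + 1).
Evaluating at (u, v) = (-3, -1):
  L = 14*sqrt(1829)/1829, M = 0, N = 8*sqrt(1829)/1829.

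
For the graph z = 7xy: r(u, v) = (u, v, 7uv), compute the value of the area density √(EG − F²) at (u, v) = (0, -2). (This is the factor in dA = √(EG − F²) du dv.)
√(EG − F²)|_{(0, -2)} = sqrt(197)

E = 49*v^2 + 1, F = 49*u*v, G = 49*u^2 + 1, so EG − F² = 49*u^2 + 49*v^2 + 1. Taking the positive square root: √(EG − F²) = sqrt(49*u^2 + 49*v^2 + 1). At (u, v) = (0, -2): sqrt(197).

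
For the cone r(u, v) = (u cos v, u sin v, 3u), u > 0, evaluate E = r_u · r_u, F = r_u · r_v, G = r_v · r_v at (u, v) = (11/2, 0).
E = 10;  F = 0;  G = 121/4

Partials: r_u = (cos(v), sin(v), 3), r_v = (-u*sin(v), u*cos(v), 0). As functions of (u, v):
  E = r_u · r_u = 10,
  F = r_u · r_v = 0,
  G = r_v · r_v = u^2.
Evaluating at (u, v) = (11/2, 0): E = 10, F = 0, G = 121/4.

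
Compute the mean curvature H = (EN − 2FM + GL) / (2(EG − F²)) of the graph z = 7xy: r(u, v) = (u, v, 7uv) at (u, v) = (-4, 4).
H = 5488*sqrt(1569)/2461761

With E = 49*v^2 + 1, F = 49*u*v, G = 49*u^2 + 1, L = 0, M = 7/sqrt(49*u^2 + 49*v^2 + 1), N = 0, assemble
  H = (EN − 2FM + GL) / (2(EG − F²)) = -343*u*v/(49*u^2 + 49*v^2 + 1)^(3/2).
At (u, v) = (-4, 4): H = 5488*sqrt(1569)/2461761.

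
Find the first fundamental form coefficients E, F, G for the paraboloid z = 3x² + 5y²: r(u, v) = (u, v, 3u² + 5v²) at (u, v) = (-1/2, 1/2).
E = 10;  F = -15;  G = 26

Partials: r_u = (1, 0, 6*u), r_v = (0, 1, 10*v). As functions of (u, v):
  E = r_u · r_u = 36*u^2 + 1,
  F = r_u · r_v = 60*u*v,
  G = r_v · r_v = 100*v^2 + 1.
Evaluating at (u, v) = (-1/2, 1/2): E = 10, F = -15, G = 26.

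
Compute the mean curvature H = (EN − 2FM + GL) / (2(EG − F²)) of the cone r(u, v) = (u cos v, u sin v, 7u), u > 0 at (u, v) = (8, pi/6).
H = 7*sqrt(2)/160

With E = 50, F = 0, G = u^2, L = 0, M = 0, N = 7*sqrt(2)*u^2/(10*Abs(u)), assemble
  H = (EN − 2FM + GL) / (2(EG − F²)) = 7*sqrt(2)/(20*Abs(u)).
At (u, v) = (8, pi/6): H = 7*sqrt(2)/160.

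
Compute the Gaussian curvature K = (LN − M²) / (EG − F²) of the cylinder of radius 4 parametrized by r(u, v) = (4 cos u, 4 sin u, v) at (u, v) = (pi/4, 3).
K = 0

Coefficients of the first fundamental form: E = 16, F = 0, G = 1.
Coefficients of the second fundamental form: L = -4, M = 0, N = 0.
Assemble K = (LN − M²)/(EG − F²) = 0. At (u, v) = (pi/4, 3): K = 0.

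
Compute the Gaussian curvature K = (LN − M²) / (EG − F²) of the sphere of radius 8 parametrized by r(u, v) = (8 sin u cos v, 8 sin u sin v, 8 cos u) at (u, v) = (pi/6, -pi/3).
K = 1/64

Coefficients of the first fundamental form: E = 64, F = 0, G = 64*sin(u)^2.
Coefficients of the second fundamental form: L = -8*sin(u)/Abs(sin(u)), M = 0, N = -8*sin(u)^3/Abs(sin(u)).
Assemble K = (LN − M²)/(EG − F²) = 1/64. At (u, v) = (pi/6, -pi/3): K = 1/64.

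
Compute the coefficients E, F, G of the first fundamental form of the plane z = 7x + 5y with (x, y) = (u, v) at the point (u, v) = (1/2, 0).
E = 50;  F = 35;  G = 26

Partials: r_u = (1, 0, 7), r_v = (0, 1, 5). As functions of (u, v):
  E = r_u · r_u = 50,
  F = r_u · r_v = 35,
  G = r_v · r_v = 26.
Evaluating at (u, v) = (1/2, 0): E = 50, F = 35, G = 26.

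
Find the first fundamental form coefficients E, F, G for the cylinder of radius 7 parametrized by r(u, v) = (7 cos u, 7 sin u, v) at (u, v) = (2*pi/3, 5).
E = 49;  F = 0;  G = 1

Partials: r_u = (-7*sin(u), 7*cos(u), 0), r_v = (0, 0, 1). As functions of (u, v):
  E = r_u · r_u = 49,
  F = r_u · r_v = 0,
  G = r_v · r_v = 1.
Evaluating at (u, v) = (2*pi/3, 5): E = 49, F = 0, G = 1.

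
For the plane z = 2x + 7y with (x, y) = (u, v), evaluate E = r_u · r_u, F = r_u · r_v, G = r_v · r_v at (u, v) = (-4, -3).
E = 5;  F = 14;  G = 50

Partials: r_u = (1, 0, 2), r_v = (0, 1, 7). As functions of (u, v):
  E = r_u · r_u = 5,
  F = r_u · r_v = 14,
  G = r_v · r_v = 50.
Evaluating at (u, v) = (-4, -3): E = 5, F = 14, G = 50.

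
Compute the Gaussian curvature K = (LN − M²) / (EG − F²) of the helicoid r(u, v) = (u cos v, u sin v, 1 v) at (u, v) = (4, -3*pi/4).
K = -1/289

Coefficients of the first fundamental form: E = 1, F = 0, G = u^2 + 1.
Coefficients of the second fundamental form: L = 0, M = -1/sqrt(u^2 + 1), N = 0.
Assemble K = (LN − M²)/(EG − F²) = -1/(u^2 + 1)^2. At (u, v) = (4, -3*pi/4): K = -1/289.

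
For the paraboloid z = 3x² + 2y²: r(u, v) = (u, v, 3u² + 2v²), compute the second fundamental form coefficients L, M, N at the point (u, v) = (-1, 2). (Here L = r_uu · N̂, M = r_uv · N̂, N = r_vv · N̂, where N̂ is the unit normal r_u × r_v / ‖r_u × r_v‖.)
L = 6*sqrt(101)/101;  M = 0;  N = 4*sqrt(101)/101

Compute the unit normal N̂(u, v) = (-6*u/sqrt(36*u^2 + 16*v^2 + 1), -4*v/sqrt(36*u^2 + 16*v^2 + 1), 1/sqrt(36*u^2 + 16*v^2 + 1)), and the second partials r_uu, r_uv, r_vv. Take dot products:
  L(u, v) = r_uu · N̂ = 6/sqrt(36*u^2 + 16*v^2 + 1),
  M(u, v) = r_uv · N̂ = 0,
  N(u, v) = r_vv · N̂ = 4/sqrt(36*u^2 + 16*v^2 + 1).
Evaluating at (u, v) = (-1, 2):
  L = 6*sqrt(101)/101, M = 0, N = 4*sqrt(101)/101.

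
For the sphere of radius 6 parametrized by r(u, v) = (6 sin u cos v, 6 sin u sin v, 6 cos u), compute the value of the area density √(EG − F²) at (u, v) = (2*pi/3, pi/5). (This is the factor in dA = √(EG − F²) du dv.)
√(EG − F²)|_{(2*pi/3, pi/5)} = 18*sqrt(3)

E = 36, F = 0, G = 36*sin(u)^2, so EG − F² = 1296*sin(u)^2. Taking the positive square root: √(EG − F²) = 36*Abs(sin(u)). At (u, v) = (2*pi/3, pi/5): 18*sqrt(3).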